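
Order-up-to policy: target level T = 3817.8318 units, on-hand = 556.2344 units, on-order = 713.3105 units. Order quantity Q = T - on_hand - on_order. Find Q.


Inventory position = OH + OO = 556.2344 + 713.3105 = 1269.5449
Q = 3817.8318 - 1269.5449 = 2548.2869

2548.2869 units


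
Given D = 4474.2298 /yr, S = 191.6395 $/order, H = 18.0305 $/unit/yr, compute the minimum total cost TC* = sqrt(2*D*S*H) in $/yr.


2*D*S*H = 30920113.6121
TC* = sqrt(30920113.6121) = 5560.5857

5560.5857 $/yr


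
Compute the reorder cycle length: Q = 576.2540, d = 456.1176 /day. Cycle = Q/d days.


Cycle = 576.2540 / 456.1176 = 1.2634

1.2634 days


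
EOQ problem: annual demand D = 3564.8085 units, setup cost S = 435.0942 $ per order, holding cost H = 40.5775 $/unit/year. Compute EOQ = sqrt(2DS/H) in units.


2*D*S = 2 * 3564.8085 * 435.0942 = 3102055.0049
2*D*S/H = 76447.6620
EOQ = sqrt(76447.6620) = 276.4917

276.4917 units


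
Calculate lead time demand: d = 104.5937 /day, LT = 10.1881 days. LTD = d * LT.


LTD = 104.5937 * 10.1881 = 1065.6111

1065.6111 units


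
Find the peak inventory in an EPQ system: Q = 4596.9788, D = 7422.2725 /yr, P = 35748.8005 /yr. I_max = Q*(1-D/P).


D/P = 0.2076
1 - D/P = 0.7924
I_max = 4596.9788 * 0.7924 = 3642.5404

3642.5404 units


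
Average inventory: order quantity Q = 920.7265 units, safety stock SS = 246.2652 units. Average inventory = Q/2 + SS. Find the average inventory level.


Q/2 = 460.3632
Avg = 460.3632 + 246.2652 = 706.6284

706.6284 units


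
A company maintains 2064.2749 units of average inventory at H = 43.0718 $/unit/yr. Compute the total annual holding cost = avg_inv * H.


Cost = 2064.2749 * 43.0718 = 88912.0356

88912.0356 $/yr


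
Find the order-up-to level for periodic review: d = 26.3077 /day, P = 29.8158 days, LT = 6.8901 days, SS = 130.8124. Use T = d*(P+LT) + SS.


P + LT = 36.7059
d*(P+LT) = 26.3077 * 36.7059 = 965.6478
T = 965.6478 + 130.8124 = 1096.4602

1096.4602 units


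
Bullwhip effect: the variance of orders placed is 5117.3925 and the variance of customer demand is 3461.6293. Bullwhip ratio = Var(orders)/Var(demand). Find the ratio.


BW = 5117.3925 / 3461.6293 = 1.4783

1.4783


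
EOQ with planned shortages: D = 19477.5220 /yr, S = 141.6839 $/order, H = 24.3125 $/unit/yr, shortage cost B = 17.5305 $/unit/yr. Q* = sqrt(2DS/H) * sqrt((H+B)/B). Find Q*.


sqrt(2DS/H) = 476.4609
sqrt((H+B)/B) = 1.5449
Q* = 476.4609 * 1.5449 = 736.1080

736.1080 units


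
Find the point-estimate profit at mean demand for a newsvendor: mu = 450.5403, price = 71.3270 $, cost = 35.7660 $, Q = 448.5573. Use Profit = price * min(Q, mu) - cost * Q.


Sales at mu = min(448.5573, 450.5403) = 448.5573
Revenue = 71.3270 * 448.5573 = 31994.2465
Total cost = 35.7660 * 448.5573 = 16043.1004
Profit = 31994.2465 - 16043.1004 = 15951.1461

15951.1461 $


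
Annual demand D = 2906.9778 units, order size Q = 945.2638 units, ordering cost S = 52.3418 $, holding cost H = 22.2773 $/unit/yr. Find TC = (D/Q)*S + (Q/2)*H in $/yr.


Ordering cost = D*S/Q = 160.9672
Holding cost = Q*H/2 = 10528.9626
TC = 160.9672 + 10528.9626 = 10689.9298

10689.9298 $/yr


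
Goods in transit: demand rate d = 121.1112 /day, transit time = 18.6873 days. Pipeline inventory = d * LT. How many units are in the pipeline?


Pipeline = 121.1112 * 18.6873 = 2263.2413

2263.2413 units


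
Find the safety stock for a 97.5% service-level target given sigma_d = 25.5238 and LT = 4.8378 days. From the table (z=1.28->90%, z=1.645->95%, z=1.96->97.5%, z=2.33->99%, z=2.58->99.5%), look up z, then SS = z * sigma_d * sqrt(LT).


From the table, SL = 97.5% corresponds to z = 1.96
sqrt(LT) = sqrt(4.8378) = 2.1995
SS = 1.96 * 25.5238 * 2.1995 = 110.0336

110.0336 units


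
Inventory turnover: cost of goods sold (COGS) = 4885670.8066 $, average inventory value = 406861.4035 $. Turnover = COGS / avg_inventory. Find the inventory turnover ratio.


Turnover = 4885670.8066 / 406861.4035 = 12.0082

12.0082


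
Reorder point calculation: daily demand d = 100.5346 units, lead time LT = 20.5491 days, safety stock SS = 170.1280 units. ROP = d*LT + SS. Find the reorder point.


d*LT = 100.5346 * 20.5491 = 2065.8955
ROP = 2065.8955 + 170.1280 = 2236.0235

2236.0235 units


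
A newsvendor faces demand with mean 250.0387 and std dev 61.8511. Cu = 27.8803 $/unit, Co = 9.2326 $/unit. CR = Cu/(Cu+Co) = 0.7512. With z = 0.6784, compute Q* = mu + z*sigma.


CR = Cu/(Cu+Co) = 27.8803/(27.8803+9.2326) = 0.7512
z = 0.6784
Q* = 250.0387 + 0.6784 * 61.8511 = 291.9985

291.9985 units


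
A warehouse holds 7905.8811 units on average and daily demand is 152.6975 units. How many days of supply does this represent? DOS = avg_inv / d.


DOS = 7905.8811 / 152.6975 = 51.7748

51.7748 days


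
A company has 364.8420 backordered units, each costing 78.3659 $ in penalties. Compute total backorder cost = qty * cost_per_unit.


Total = 364.8420 * 78.3659 = 28591.1717

28591.1717 $


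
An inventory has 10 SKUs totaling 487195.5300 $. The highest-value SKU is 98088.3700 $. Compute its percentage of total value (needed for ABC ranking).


Top item = 98088.3700
Total = 487195.5300
Percentage = 98088.3700 / 487195.5300 * 100 = 20.1333

20.1333%


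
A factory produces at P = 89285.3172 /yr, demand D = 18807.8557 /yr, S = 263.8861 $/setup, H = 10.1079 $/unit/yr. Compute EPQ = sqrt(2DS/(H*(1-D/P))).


1 - D/P = 1 - 0.2106 = 0.7894
H*(1-D/P) = 7.9787
2DS = 9926263.3801
EPQ = sqrt(1244098.1681) = 1115.3915

1115.3915 units


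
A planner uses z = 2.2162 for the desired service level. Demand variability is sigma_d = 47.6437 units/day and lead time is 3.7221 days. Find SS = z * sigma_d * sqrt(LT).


sqrt(LT) = sqrt(3.7221) = 1.9293
SS = 2.2162 * 47.6437 * 1.9293 = 203.7082

203.7082 units


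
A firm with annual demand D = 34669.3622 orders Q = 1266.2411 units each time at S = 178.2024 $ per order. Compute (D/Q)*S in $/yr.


Number of orders = D/Q = 27.3797
Cost = 27.3797 * 178.2024 = 4879.1368

4879.1368 $/yr


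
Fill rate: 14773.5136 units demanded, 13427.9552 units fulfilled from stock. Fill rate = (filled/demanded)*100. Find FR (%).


FR = 13427.9552 / 14773.5136 * 100 = 90.8921

90.8921%


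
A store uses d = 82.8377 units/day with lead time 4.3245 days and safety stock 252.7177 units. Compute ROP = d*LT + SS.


d*LT = 82.8377 * 4.3245 = 358.2316
ROP = 358.2316 + 252.7177 = 610.9493

610.9493 units


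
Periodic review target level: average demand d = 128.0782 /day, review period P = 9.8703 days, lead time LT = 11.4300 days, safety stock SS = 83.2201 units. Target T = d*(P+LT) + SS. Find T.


P + LT = 21.3003
d*(P+LT) = 128.0782 * 21.3003 = 2728.1041
T = 2728.1041 + 83.2201 = 2811.3242

2811.3242 units


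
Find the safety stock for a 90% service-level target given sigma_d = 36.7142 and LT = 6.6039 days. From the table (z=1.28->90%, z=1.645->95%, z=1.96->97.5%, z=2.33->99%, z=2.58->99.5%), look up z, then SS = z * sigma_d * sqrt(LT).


From the table, SL = 90% corresponds to z = 1.28
sqrt(LT) = sqrt(6.6039) = 2.5698
SS = 1.28 * 36.7142 * 2.5698 = 120.7659

120.7659 units


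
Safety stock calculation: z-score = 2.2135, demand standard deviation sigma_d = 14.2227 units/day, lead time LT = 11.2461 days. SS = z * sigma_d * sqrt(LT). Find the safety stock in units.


sqrt(LT) = sqrt(11.2461) = 3.3535
SS = 2.2135 * 14.2227 * 3.3535 = 105.5754

105.5754 units


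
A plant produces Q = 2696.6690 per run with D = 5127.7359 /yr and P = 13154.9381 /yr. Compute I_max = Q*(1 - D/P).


D/P = 0.3898
1 - D/P = 0.6102
I_max = 2696.6690 * 0.6102 = 1645.5195

1645.5195 units


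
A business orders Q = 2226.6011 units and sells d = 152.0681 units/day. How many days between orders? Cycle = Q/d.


Cycle = 2226.6011 / 152.0681 = 14.6421

14.6421 days


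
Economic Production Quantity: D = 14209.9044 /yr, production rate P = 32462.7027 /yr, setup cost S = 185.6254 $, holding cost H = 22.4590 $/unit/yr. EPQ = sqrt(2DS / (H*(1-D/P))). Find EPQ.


1 - D/P = 1 - 0.4377 = 0.5623
H*(1-D/P) = 12.6280
2DS = 5275438.3764
EPQ = sqrt(417756.6375) = 646.3410

646.3410 units


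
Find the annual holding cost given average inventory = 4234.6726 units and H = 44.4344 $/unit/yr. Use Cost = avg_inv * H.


Cost = 4234.6726 * 44.4344 = 188165.1362

188165.1362 $/yr


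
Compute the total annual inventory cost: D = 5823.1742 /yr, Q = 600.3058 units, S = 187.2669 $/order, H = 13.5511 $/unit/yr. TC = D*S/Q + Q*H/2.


Ordering cost = D*S/Q = 1816.5538
Holding cost = Q*H/2 = 4067.4020
TC = 1816.5538 + 4067.4020 = 5883.9558

5883.9558 $/yr


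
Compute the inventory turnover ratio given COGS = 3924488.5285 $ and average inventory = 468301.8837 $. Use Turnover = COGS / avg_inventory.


Turnover = 3924488.5285 / 468301.8837 = 8.3803

8.3803


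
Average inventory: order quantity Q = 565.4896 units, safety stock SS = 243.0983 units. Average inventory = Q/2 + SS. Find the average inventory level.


Q/2 = 282.7448
Avg = 282.7448 + 243.0983 = 525.8431

525.8431 units


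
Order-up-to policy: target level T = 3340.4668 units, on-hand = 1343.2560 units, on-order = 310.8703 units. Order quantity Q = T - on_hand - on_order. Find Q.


Inventory position = OH + OO = 1343.2560 + 310.8703 = 1654.1263
Q = 3340.4668 - 1654.1263 = 1686.3405

1686.3405 units


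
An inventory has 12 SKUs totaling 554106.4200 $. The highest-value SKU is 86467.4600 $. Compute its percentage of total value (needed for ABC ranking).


Top item = 86467.4600
Total = 554106.4200
Percentage = 86467.4600 / 554106.4200 * 100 = 15.6048

15.6048%


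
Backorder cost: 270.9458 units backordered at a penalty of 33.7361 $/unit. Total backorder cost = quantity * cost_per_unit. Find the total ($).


Total = 270.9458 * 33.7361 = 9140.6546

9140.6546 $


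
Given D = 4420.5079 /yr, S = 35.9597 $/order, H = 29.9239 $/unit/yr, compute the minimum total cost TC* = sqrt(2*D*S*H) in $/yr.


2*D*S*H = 9513414.5429
TC* = sqrt(9513414.5429) = 3084.3824

3084.3824 $/yr


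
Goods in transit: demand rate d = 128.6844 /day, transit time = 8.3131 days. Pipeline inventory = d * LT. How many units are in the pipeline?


Pipeline = 128.6844 * 8.3131 = 1069.7663

1069.7663 units


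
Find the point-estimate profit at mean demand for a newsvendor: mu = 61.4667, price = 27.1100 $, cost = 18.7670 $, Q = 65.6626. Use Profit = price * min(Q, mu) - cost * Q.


Sales at mu = min(65.6626, 61.4667) = 61.4667
Revenue = 27.1100 * 61.4667 = 1666.3622
Total cost = 18.7670 * 65.6626 = 1232.2900
Profit = 1666.3622 - 1232.2900 = 434.0722

434.0722 $


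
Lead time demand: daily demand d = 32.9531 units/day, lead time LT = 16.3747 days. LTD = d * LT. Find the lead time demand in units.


LTD = 32.9531 * 16.3747 = 539.5971

539.5971 units


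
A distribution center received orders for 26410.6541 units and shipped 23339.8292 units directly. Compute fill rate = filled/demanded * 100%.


FR = 23339.8292 / 26410.6541 * 100 = 88.3728

88.3728%


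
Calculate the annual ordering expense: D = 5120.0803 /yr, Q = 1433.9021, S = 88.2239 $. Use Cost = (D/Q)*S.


Number of orders = D/Q = 3.5707
Cost = 3.5707 * 88.2239 = 315.0239

315.0239 $/yr


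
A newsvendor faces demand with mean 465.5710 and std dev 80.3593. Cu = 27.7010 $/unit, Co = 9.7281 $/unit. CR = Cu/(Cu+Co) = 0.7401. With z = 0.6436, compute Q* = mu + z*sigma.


CR = Cu/(Cu+Co) = 27.7010/(27.7010+9.7281) = 0.7401
z = 0.6436
Q* = 465.5710 + 0.6436 * 80.3593 = 517.2902

517.2902 units


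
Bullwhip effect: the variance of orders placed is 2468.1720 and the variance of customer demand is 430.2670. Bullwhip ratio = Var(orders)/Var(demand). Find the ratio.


BW = 2468.1720 / 430.2670 = 5.7364

5.7364


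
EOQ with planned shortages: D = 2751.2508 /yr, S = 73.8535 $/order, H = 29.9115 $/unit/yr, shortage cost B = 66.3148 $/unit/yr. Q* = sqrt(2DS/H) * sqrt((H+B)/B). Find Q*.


sqrt(2DS/H) = 116.5592
sqrt((H+B)/B) = 1.2046
Q* = 116.5592 * 1.2046 = 140.4068

140.4068 units


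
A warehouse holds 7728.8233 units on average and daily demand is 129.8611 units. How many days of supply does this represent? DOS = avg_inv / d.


DOS = 7728.8233 / 129.8611 = 59.5161

59.5161 days


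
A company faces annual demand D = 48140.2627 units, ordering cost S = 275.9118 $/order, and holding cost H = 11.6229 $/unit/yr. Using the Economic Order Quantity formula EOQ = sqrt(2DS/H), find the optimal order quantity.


2*D*S = 2 * 48140.2627 * 275.9118 = 26564933.0681
2*D*S/H = 2285568.4096
EOQ = sqrt(2285568.4096) = 1511.8096

1511.8096 units


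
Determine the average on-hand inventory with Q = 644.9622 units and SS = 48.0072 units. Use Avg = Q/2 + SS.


Q/2 = 322.4811
Avg = 322.4811 + 48.0072 = 370.4883

370.4883 units


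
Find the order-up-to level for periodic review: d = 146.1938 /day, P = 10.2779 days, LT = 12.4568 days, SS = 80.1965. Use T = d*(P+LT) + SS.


P + LT = 22.7347
d*(P+LT) = 146.1938 * 22.7347 = 3323.6722
T = 3323.6722 + 80.1965 = 3403.8687

3403.8687 units


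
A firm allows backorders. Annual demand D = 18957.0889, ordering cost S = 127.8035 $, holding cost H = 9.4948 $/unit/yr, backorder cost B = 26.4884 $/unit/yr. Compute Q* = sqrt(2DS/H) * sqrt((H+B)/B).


sqrt(2DS/H) = 714.3800
sqrt((H+B)/B) = 1.1655
Q* = 714.3800 * 1.1655 = 832.6286

832.6286 units


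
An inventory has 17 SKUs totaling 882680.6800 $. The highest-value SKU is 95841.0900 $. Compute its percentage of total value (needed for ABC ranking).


Top item = 95841.0900
Total = 882680.6800
Percentage = 95841.0900 / 882680.6800 * 100 = 10.8580

10.8580%


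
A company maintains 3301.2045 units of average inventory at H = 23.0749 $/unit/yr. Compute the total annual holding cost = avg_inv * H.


Cost = 3301.2045 * 23.0749 = 76174.9637

76174.9637 $/yr


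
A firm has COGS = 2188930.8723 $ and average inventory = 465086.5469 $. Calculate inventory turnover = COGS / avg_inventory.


Turnover = 2188930.8723 / 465086.5469 = 4.7065

4.7065


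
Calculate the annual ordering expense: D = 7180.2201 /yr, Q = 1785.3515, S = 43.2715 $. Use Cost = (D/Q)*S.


Number of orders = D/Q = 4.0217
Cost = 4.0217 * 43.2715 = 174.0267

174.0267 $/yr


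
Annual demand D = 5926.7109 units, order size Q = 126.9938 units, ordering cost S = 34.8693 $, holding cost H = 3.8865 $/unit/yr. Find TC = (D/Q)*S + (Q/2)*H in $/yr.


Ordering cost = D*S/Q = 1627.3256
Holding cost = Q*H/2 = 246.7807
TC = 1627.3256 + 246.7807 = 1874.1063

1874.1063 $/yr


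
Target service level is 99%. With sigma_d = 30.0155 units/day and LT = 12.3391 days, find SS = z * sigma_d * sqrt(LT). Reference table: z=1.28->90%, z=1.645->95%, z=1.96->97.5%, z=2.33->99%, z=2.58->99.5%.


From the table, SL = 99% corresponds to z = 2.33
sqrt(LT) = sqrt(12.3391) = 3.5127
SS = 2.33 * 30.0155 * 3.5127 = 245.6650

245.6650 units


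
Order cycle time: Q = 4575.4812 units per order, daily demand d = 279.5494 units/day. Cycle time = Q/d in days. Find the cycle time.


Cycle = 4575.4812 / 279.5494 = 16.3673

16.3673 days


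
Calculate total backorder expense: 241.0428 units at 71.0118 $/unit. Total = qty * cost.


Total = 241.0428 * 71.0118 = 17116.8831

17116.8831 $


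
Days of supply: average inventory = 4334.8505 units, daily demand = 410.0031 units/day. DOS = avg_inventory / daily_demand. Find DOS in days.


DOS = 4334.8505 / 410.0031 = 10.5727

10.5727 days


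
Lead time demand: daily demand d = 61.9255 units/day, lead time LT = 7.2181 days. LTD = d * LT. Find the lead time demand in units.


LTD = 61.9255 * 7.2181 = 446.9845

446.9845 units


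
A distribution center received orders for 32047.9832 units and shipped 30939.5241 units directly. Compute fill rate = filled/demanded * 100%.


FR = 30939.5241 / 32047.9832 * 100 = 96.5413

96.5413%


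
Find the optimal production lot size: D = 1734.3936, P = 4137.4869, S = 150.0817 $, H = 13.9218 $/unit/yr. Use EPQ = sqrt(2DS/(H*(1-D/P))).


1 - D/P = 1 - 0.4192 = 0.5808
H*(1-D/P) = 8.0859
2DS = 520601.4799
EPQ = sqrt(64383.7113) = 253.7395

253.7395 units


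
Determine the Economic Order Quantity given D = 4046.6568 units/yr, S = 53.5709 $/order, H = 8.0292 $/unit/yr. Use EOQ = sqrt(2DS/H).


2*D*S = 2 * 4046.6568 * 53.5709 = 433566.0935
2*D*S/H = 53998.6666
EOQ = sqrt(53998.6666) = 232.3761

232.3761 units


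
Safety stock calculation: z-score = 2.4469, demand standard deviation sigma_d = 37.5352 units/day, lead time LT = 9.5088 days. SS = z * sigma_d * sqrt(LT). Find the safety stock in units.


sqrt(LT) = sqrt(9.5088) = 3.0836
SS = 2.4469 * 37.5352 * 3.0836 = 283.2160

283.2160 units


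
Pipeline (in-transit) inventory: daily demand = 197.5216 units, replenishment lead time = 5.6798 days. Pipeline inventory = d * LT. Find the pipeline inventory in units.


Pipeline = 197.5216 * 5.6798 = 1121.8832

1121.8832 units


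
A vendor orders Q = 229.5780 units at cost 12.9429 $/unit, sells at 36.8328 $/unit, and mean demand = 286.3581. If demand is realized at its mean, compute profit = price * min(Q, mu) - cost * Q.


Sales at mu = min(229.5780, 286.3581) = 229.5780
Revenue = 36.8328 * 229.5780 = 8456.0006
Total cost = 12.9429 * 229.5780 = 2971.4051
Profit = 8456.0006 - 2971.4051 = 5484.5955

5484.5955 $


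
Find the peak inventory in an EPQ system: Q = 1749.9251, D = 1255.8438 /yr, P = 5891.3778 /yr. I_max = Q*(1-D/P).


D/P = 0.2132
1 - D/P = 0.7868
I_max = 1749.9251 * 0.7868 = 1376.8999

1376.8999 units


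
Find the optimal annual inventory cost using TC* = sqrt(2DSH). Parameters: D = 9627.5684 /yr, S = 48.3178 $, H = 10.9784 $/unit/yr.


2*D*S*H = 10213928.4353
TC* = sqrt(10213928.4353) = 3195.9237

3195.9237 $/yr


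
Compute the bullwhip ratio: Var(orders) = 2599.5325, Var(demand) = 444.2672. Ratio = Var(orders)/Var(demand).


BW = 2599.5325 / 444.2672 = 5.8513

5.8513


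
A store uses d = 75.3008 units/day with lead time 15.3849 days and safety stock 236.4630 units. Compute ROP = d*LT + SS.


d*LT = 75.3008 * 15.3849 = 1158.4953
ROP = 1158.4953 + 236.4630 = 1394.9583

1394.9583 units


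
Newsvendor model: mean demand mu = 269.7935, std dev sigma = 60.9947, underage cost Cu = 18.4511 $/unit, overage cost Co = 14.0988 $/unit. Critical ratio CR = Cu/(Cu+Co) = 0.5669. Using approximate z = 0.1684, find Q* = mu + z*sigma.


CR = Cu/(Cu+Co) = 18.4511/(18.4511+14.0988) = 0.5669
z = 0.1684
Q* = 269.7935 + 0.1684 * 60.9947 = 280.0650

280.0650 units


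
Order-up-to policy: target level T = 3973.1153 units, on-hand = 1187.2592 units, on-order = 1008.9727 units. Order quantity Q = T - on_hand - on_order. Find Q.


Inventory position = OH + OO = 1187.2592 + 1008.9727 = 2196.2319
Q = 3973.1153 - 2196.2319 = 1776.8834

1776.8834 units


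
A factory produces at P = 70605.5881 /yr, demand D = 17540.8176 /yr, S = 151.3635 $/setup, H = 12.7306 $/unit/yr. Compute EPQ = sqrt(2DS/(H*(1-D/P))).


1 - D/P = 1 - 0.2484 = 0.7516
H*(1-D/P) = 9.5679
2DS = 5310079.0896
EPQ = sqrt(554989.6722) = 744.9763

744.9763 units


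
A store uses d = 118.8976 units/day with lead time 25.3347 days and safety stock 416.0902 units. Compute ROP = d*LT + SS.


d*LT = 118.8976 * 25.3347 = 3012.2350
ROP = 3012.2350 + 416.0902 = 3428.3252

3428.3252 units


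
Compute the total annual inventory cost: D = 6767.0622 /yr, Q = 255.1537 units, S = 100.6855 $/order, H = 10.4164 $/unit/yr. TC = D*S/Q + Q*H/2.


Ordering cost = D*S/Q = 2670.3318
Holding cost = Q*H/2 = 1328.8915
TC = 2670.3318 + 1328.8915 = 3999.2233

3999.2233 $/yr


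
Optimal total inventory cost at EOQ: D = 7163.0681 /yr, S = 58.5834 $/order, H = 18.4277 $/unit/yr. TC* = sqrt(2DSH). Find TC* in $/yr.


2*D*S*H = 15465885.2046
TC* = sqrt(15465885.2046) = 3932.6690

3932.6690 $/yr


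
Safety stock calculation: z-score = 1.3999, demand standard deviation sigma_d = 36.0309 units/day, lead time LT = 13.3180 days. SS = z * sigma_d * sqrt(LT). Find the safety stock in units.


sqrt(LT) = sqrt(13.3180) = 3.6494
SS = 1.3999 * 36.0309 * 3.6494 = 184.0737

184.0737 units


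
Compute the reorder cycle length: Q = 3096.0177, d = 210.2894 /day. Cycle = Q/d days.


Cycle = 3096.0177 / 210.2894 = 14.7227

14.7227 days


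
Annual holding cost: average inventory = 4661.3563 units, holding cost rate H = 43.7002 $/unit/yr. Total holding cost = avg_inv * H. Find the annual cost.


Cost = 4661.3563 * 43.7002 = 203702.2026

203702.2026 $/yr


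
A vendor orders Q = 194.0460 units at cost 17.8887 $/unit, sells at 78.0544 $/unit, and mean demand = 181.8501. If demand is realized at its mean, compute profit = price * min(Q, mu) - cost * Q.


Sales at mu = min(194.0460, 181.8501) = 181.8501
Revenue = 78.0544 * 181.8501 = 14194.2004
Total cost = 17.8887 * 194.0460 = 3471.2307
Profit = 14194.2004 - 3471.2307 = 10722.9698

10722.9698 $


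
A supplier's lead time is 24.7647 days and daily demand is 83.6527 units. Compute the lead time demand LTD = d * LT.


LTD = 83.6527 * 24.7647 = 2071.6340

2071.6340 units


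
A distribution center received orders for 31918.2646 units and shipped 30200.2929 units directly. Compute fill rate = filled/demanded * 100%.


FR = 30200.2929 / 31918.2646 * 100 = 94.6176

94.6176%


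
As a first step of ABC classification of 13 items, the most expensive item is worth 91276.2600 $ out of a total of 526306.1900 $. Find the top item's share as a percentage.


Top item = 91276.2600
Total = 526306.1900
Percentage = 91276.2600 / 526306.1900 * 100 = 17.3428

17.3428%


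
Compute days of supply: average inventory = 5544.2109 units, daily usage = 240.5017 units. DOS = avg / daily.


DOS = 5544.2109 / 240.5017 = 23.0527

23.0527 days


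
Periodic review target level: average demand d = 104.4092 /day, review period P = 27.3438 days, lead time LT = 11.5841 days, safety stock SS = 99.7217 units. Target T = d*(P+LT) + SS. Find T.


P + LT = 38.9279
d*(P+LT) = 104.4092 * 38.9279 = 4064.4309
T = 4064.4309 + 99.7217 = 4164.1526

4164.1526 units


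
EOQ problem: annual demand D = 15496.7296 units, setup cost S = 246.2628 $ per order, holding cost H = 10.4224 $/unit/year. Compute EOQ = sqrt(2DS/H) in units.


2*D*S = 2 * 15496.7296 * 246.2628 = 7632536.0443
2*D*S/H = 732320.3911
EOQ = sqrt(732320.3911) = 855.7572

855.7572 units


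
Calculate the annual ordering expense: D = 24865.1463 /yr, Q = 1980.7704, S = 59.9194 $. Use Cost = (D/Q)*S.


Number of orders = D/Q = 12.5533
Cost = 12.5533 * 59.9194 = 752.1844

752.1844 $/yr


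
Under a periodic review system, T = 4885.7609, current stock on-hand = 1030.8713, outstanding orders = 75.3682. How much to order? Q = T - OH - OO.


Inventory position = OH + OO = 1030.8713 + 75.3682 = 1106.2395
Q = 4885.7609 - 1106.2395 = 3779.5214

3779.5214 units


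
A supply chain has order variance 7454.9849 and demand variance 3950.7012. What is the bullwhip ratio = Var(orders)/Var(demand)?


BW = 7454.9849 / 3950.7012 = 1.8870

1.8870


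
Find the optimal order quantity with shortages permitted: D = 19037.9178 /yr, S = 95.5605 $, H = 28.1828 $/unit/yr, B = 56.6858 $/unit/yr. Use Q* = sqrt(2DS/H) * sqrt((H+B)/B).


sqrt(2DS/H) = 359.3121
sqrt((H+B)/B) = 1.2236
Q* = 359.3121 * 1.2236 = 439.6512

439.6512 units


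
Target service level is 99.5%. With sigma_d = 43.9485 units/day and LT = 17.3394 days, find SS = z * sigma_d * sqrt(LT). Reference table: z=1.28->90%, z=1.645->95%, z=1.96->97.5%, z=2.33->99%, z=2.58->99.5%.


From the table, SL = 99.5% corresponds to z = 2.58
sqrt(LT) = sqrt(17.3394) = 4.1641
SS = 2.58 * 43.9485 * 4.1641 = 472.1509

472.1509 units


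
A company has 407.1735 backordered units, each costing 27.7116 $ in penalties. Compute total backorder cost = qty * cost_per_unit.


Total = 407.1735 * 27.7116 = 11283.4292

11283.4292 $


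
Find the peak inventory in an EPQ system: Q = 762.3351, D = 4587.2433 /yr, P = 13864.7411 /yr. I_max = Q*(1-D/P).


D/P = 0.3309
1 - D/P = 0.6691
I_max = 762.3351 * 0.6691 = 510.1114

510.1114 units


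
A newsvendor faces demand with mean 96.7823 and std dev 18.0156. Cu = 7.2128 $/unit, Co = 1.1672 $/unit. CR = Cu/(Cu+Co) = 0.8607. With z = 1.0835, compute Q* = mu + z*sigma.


CR = Cu/(Cu+Co) = 7.2128/(7.2128+1.1672) = 0.8607
z = 1.0835
Q* = 96.7823 + 1.0835 * 18.0156 = 116.3022

116.3022 units


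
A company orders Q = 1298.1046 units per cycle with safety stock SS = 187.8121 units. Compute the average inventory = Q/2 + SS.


Q/2 = 649.0523
Avg = 649.0523 + 187.8121 = 836.8644

836.8644 units


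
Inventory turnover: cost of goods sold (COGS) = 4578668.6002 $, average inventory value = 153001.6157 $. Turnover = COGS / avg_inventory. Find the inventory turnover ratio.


Turnover = 4578668.6002 / 153001.6157 = 29.9256

29.9256


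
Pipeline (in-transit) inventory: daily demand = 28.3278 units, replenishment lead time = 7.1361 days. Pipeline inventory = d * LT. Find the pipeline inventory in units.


Pipeline = 28.3278 * 7.1361 = 202.1500

202.1500 units


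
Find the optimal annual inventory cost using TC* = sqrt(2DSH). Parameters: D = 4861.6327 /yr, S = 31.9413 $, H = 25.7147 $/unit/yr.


2*D*S*H = 7986310.4779
TC* = sqrt(7986310.4779) = 2826.0061

2826.0061 $/yr


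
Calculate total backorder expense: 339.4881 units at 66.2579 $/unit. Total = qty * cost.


Total = 339.4881 * 66.2579 = 22493.7686

22493.7686 $


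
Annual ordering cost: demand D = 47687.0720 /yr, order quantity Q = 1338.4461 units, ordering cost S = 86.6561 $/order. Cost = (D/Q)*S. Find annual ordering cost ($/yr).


Number of orders = D/Q = 35.6287
Cost = 35.6287 * 86.6561 = 3087.4427

3087.4427 $/yr


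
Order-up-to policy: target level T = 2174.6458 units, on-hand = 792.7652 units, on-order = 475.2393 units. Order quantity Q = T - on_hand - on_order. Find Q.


Inventory position = OH + OO = 792.7652 + 475.2393 = 1268.0045
Q = 2174.6458 - 1268.0045 = 906.6413

906.6413 units


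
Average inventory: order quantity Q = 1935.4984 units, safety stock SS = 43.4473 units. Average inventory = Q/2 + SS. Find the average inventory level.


Q/2 = 967.7492
Avg = 967.7492 + 43.4473 = 1011.1965

1011.1965 units


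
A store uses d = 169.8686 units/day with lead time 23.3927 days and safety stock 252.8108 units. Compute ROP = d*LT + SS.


d*LT = 169.8686 * 23.3927 = 3973.6852
ROP = 3973.6852 + 252.8108 = 4226.4960

4226.4960 units


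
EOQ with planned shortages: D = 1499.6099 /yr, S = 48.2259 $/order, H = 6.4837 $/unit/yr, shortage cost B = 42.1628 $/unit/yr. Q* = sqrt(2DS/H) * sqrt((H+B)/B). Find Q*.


sqrt(2DS/H) = 149.3595
sqrt((H+B)/B) = 1.0741
Q* = 149.3595 * 1.0741 = 160.4331

160.4331 units


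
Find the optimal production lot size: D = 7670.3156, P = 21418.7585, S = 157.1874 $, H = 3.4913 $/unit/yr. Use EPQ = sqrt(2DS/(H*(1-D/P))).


1 - D/P = 1 - 0.3581 = 0.6419
H*(1-D/P) = 2.2410
2DS = 2411353.9327
EPQ = sqrt(1076005.6980) = 1037.3069

1037.3069 units


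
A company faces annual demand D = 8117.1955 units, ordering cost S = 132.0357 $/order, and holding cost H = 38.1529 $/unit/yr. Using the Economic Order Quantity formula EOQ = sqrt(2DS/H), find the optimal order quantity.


2*D*S = 2 * 8117.1955 * 132.0357 = 2143519.1798
2*D*S/H = 56182.3395
EOQ = sqrt(56182.3395) = 237.0281

237.0281 units


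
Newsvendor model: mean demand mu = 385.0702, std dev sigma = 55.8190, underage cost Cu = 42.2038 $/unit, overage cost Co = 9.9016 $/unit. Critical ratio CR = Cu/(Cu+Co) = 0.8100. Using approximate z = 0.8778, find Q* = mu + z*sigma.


CR = Cu/(Cu+Co) = 42.2038/(42.2038+9.9016) = 0.8100
z = 0.8778
Q* = 385.0702 + 0.8778 * 55.8190 = 434.0681

434.0681 units


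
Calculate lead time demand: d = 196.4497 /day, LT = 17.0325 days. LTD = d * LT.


LTD = 196.4497 * 17.0325 = 3346.0295

3346.0295 units


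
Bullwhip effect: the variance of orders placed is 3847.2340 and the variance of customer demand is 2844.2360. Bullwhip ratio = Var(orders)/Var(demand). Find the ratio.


BW = 3847.2340 / 2844.2360 = 1.3526

1.3526


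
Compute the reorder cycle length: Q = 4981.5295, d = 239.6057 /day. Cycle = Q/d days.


Cycle = 4981.5295 / 239.6057 = 20.7905

20.7905 days


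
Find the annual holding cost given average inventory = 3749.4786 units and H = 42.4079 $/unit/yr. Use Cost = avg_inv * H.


Cost = 3749.4786 * 42.4079 = 159007.5135

159007.5135 $/yr


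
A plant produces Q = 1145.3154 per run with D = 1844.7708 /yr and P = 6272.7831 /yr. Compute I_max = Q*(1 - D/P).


D/P = 0.2941
1 - D/P = 0.7059
I_max = 1145.3154 * 0.7059 = 808.4881

808.4881 units


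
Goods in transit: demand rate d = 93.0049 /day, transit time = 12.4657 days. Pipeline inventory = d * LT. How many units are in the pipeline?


Pipeline = 93.0049 * 12.4657 = 1159.3712

1159.3712 units


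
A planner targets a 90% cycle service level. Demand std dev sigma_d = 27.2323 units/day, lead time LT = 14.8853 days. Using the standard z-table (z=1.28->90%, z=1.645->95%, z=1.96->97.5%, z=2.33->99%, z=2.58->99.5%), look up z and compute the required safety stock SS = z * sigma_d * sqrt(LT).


From the table, SL = 90% corresponds to z = 1.28
sqrt(LT) = sqrt(14.8853) = 3.8581
SS = 1.28 * 27.2323 * 3.8581 = 134.4848

134.4848 units


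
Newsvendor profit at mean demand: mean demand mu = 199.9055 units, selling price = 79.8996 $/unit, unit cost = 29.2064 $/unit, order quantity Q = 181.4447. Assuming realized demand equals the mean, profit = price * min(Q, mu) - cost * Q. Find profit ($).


Sales at mu = min(181.4447, 199.9055) = 181.4447
Revenue = 79.8996 * 181.4447 = 14497.3590
Total cost = 29.2064 * 181.4447 = 5299.3465
Profit = 14497.3590 - 5299.3465 = 9198.0125

9198.0125 $


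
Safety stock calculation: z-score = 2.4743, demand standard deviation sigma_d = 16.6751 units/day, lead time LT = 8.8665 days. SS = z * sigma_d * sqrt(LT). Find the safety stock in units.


sqrt(LT) = sqrt(8.8665) = 2.9777
SS = 2.4743 * 16.6751 * 2.9777 = 122.8562

122.8562 units


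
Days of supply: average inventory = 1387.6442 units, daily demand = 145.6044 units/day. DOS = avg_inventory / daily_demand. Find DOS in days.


DOS = 1387.6442 / 145.6044 = 9.5302

9.5302 days


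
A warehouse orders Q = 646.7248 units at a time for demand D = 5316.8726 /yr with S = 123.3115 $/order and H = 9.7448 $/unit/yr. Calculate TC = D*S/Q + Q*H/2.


Ordering cost = D*S/Q = 1013.7721
Holding cost = Q*H/2 = 3151.1019
TC = 1013.7721 + 3151.1019 = 4164.8740

4164.8740 $/yr


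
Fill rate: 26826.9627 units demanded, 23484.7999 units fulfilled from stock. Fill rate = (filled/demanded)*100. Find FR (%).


FR = 23484.7999 / 26826.9627 * 100 = 87.5418

87.5418%


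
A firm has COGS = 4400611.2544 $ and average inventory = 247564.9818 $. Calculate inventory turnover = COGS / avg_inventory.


Turnover = 4400611.2544 / 247564.9818 = 17.7756

17.7756


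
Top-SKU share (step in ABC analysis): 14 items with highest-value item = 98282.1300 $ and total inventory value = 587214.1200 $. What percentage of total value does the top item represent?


Top item = 98282.1300
Total = 587214.1200
Percentage = 98282.1300 / 587214.1200 * 100 = 16.7370

16.7370%


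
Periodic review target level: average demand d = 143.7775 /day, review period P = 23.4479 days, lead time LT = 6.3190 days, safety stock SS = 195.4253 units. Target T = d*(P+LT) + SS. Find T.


P + LT = 29.7669
d*(P+LT) = 143.7775 * 29.7669 = 4279.8105
T = 4279.8105 + 195.4253 = 4475.2358

4475.2358 units


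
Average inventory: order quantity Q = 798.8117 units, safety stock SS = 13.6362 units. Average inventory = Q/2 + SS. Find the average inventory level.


Q/2 = 399.4058
Avg = 399.4058 + 13.6362 = 413.0420

413.0420 units


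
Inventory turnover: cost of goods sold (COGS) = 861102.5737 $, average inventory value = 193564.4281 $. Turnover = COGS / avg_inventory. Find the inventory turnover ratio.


Turnover = 861102.5737 / 193564.4281 = 4.4487

4.4487


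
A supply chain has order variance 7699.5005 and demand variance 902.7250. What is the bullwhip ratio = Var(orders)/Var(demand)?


BW = 7699.5005 / 902.7250 = 8.5292

8.5292


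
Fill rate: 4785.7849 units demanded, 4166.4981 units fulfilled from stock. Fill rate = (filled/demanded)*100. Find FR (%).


FR = 4166.4981 / 4785.7849 * 100 = 87.0599

87.0599%


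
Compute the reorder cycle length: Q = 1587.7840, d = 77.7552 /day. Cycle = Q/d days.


Cycle = 1587.7840 / 77.7552 = 20.4203

20.4203 days


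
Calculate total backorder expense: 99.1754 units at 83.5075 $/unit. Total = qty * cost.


Total = 99.1754 * 83.5075 = 8281.8897

8281.8897 $


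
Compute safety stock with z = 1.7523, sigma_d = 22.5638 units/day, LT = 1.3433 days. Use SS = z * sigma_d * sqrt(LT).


sqrt(LT) = sqrt(1.3433) = 1.1590
SS = 1.7523 * 22.5638 * 1.1590 = 45.8255

45.8255 units


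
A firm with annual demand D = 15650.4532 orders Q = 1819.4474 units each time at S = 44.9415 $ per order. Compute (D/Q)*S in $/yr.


Number of orders = D/Q = 8.6018
Cost = 8.6018 * 44.9415 = 386.5761

386.5761 $/yr


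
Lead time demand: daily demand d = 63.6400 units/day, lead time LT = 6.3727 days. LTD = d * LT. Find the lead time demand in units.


LTD = 63.6400 * 6.3727 = 405.5586

405.5586 units


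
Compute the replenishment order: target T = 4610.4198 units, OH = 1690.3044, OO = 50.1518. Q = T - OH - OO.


Inventory position = OH + OO = 1690.3044 + 50.1518 = 1740.4562
Q = 4610.4198 - 1740.4562 = 2869.9636

2869.9636 units


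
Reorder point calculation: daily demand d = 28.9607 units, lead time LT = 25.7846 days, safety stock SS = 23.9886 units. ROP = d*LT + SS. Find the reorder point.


d*LT = 28.9607 * 25.7846 = 746.7401
ROP = 746.7401 + 23.9886 = 770.7287

770.7287 units


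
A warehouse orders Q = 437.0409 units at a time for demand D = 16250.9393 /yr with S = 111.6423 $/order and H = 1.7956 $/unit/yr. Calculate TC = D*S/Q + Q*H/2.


Ordering cost = D*S/Q = 4151.3100
Holding cost = Q*H/2 = 392.3753
TC = 4151.3100 + 392.3753 = 4543.6853

4543.6853 $/yr


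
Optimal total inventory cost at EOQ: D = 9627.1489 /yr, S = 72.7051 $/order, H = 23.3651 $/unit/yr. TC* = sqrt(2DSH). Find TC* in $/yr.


2*D*S*H = 32708468.1302
TC* = sqrt(32708468.1302) = 5719.1318

5719.1318 $/yr


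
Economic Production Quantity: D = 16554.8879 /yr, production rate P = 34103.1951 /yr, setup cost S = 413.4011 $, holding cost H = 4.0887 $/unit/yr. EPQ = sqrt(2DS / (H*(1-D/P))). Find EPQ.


1 - D/P = 1 - 0.4854 = 0.5146
H*(1-D/P) = 2.1039
2DS = 13687617.7365
EPQ = sqrt(6505826.2827) = 2550.6521

2550.6521 units


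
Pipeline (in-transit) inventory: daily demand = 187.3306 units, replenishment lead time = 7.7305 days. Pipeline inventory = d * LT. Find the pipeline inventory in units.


Pipeline = 187.3306 * 7.7305 = 1448.1592

1448.1592 units


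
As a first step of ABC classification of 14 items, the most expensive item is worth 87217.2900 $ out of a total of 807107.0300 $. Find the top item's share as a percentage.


Top item = 87217.2900
Total = 807107.0300
Percentage = 87217.2900 / 807107.0300 * 100 = 10.8062

10.8062%


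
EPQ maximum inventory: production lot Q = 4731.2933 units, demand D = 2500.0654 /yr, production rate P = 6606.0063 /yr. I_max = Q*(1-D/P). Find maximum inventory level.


D/P = 0.3785
1 - D/P = 0.6215
I_max = 4731.2933 * 0.6215 = 2940.7194

2940.7194 units


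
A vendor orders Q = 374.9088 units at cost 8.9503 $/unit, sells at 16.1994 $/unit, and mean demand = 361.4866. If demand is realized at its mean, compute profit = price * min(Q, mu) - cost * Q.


Sales at mu = min(374.9088, 361.4866) = 361.4866
Revenue = 16.1994 * 361.4866 = 5855.8660
Total cost = 8.9503 * 374.9088 = 3355.5462
Profit = 5855.8660 - 3355.5462 = 2500.3198

2500.3198 $


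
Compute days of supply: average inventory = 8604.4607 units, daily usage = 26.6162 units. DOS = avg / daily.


DOS = 8604.4607 / 26.6162 = 323.2791

323.2791 days


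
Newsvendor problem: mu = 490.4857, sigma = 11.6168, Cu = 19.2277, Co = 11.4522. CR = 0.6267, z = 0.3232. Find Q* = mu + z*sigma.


CR = Cu/(Cu+Co) = 19.2277/(19.2277+11.4522) = 0.6267
z = 0.3232
Q* = 490.4857 + 0.3232 * 11.6168 = 494.2402

494.2402 units


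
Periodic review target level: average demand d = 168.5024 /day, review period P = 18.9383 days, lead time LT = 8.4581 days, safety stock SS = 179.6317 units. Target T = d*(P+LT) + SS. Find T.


P + LT = 27.3964
d*(P+LT) = 168.5024 * 27.3964 = 4616.3592
T = 4616.3592 + 179.6317 = 4795.9909

4795.9909 units


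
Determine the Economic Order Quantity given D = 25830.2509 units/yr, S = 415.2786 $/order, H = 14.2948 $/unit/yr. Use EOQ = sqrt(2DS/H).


2*D*S = 2 * 25830.2509 * 415.2786 = 21453500.8628
2*D*S/H = 1500790.5576
EOQ = sqrt(1500790.5576) = 1225.0676

1225.0676 units


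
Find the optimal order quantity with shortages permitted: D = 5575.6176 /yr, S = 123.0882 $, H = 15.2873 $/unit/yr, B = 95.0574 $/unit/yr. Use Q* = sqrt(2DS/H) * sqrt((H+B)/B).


sqrt(2DS/H) = 299.6431
sqrt((H+B)/B) = 1.0774
Q* = 299.6431 * 1.0774 = 322.8398

322.8398 units


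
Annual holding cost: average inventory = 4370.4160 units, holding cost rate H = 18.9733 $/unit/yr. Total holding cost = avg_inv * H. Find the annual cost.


Cost = 4370.4160 * 18.9733 = 82921.2139

82921.2139 $/yr


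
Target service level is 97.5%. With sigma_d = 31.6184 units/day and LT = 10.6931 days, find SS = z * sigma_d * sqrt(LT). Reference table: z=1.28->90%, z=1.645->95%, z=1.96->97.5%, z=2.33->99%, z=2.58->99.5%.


From the table, SL = 97.5% corresponds to z = 1.96
sqrt(LT) = sqrt(10.6931) = 3.2700
SS = 1.96 * 31.6184 * 3.2700 = 202.6505

202.6505 units


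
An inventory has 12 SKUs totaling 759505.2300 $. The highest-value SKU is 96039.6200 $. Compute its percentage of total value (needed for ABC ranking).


Top item = 96039.6200
Total = 759505.2300
Percentage = 96039.6200 / 759505.2300 * 100 = 12.6450

12.6450%


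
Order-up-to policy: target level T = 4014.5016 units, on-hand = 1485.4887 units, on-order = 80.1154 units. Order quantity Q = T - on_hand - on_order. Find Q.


Inventory position = OH + OO = 1485.4887 + 80.1154 = 1565.6041
Q = 4014.5016 - 1565.6041 = 2448.8975

2448.8975 units


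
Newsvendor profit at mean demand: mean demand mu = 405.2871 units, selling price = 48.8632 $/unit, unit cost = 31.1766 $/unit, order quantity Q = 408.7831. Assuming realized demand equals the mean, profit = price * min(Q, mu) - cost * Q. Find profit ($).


Sales at mu = min(408.7831, 405.2871) = 405.2871
Revenue = 48.8632 * 405.2871 = 19803.6246
Total cost = 31.1766 * 408.7831 = 12744.4672
Profit = 19803.6246 - 12744.4672 = 7059.1574

7059.1574 $


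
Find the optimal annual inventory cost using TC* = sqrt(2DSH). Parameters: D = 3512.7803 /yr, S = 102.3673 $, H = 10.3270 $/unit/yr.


2*D*S*H = 7427051.0640
TC* = sqrt(7427051.0640) = 2725.2617

2725.2617 $/yr


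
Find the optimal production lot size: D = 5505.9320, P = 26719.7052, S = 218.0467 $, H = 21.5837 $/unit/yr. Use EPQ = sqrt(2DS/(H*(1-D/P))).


1 - D/P = 1 - 0.2061 = 0.7939
H*(1-D/P) = 17.1361
2DS = 2401100.6060
EPQ = sqrt(140119.3785) = 374.3252

374.3252 units


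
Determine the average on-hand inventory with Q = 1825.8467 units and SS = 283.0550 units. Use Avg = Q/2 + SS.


Q/2 = 912.9234
Avg = 912.9234 + 283.0550 = 1195.9784

1195.9784 units


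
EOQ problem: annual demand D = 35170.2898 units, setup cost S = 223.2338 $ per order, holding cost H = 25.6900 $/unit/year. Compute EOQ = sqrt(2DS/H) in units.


2*D*S = 2 * 35170.2898 * 223.2338 = 15702394.8783
2*D*S/H = 611225.9587
EOQ = sqrt(611225.9587) = 781.8094

781.8094 units
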